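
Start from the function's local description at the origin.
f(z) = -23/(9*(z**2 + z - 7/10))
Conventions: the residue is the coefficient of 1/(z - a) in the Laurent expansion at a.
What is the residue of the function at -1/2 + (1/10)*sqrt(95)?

The residue is -(23/171)*sqrt(95).

The factor z**2 + z - 7/10 splits as (z - a)(z - a') with a = -1/2 + (1/10)*sqrt(95), a' = -1/2 - (1/10)*sqrt(95). At the order-1 pole a set g(z) = (z - a)*f(z) = [-23/9] / (z - a').
Simple pole: residue = g(a) at a = -1/2 + (1/10)*sqrt(95), which is -(23/171)*sqrt(95).


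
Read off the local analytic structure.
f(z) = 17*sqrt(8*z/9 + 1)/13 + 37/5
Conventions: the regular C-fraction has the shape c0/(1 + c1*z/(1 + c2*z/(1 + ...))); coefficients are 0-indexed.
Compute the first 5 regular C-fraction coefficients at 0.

Taylor coefficients (expand at 0): a_0 = 566/65, a_1 = 68/117, a_2 = -136/1053, a_3 = 544/9477, a_4 = -2720/85293.
c0 = a_0 = 566/65. Peel one level at a time: if S = 1 + c*z/S' with S'(0) = 1, then c is the z-coefficient of S and S' = c*z/(S - 1).
S_1 = c0/f = 1 + (-170/2547)*z + (125120/6487209)*z^2 + ...; c1 = -170/2547.
S_2 = c1*z/(S_1 - 1) = 1 + (736/2547)*z + (-4/81)*z^2 + ...; c2 = 736/2547.
S_3 = c2*z/(S_2 - 1) = 1 + (283/1656)*z + (-42733/914112)*z^2 + ...; c3 = 283/1656.
S_4 = c3*z/(S_3 - 1) = 1 + (151/552)*z + ...; c4 = 151/552.

The regular C-fraction coefficients are [566/65, -170/2547, 736/2547, 283/1656, 151/552].


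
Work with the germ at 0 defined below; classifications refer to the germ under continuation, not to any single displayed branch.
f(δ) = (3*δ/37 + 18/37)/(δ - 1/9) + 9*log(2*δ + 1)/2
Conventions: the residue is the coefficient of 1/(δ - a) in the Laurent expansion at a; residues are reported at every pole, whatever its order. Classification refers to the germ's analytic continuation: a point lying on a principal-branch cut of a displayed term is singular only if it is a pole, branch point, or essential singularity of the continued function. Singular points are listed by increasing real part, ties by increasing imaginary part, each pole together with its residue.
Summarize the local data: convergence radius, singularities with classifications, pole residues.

Radius of convergence at 0: 1/9.
At -1/2: a logarithmic branch point.
At 1/9: a pole of order 1; residue 55/111.

Denominator factor (δ - 1/9): pole of order 1 at 1/9, modulus 1/9.
Branch term (9/2)*log(1 - δ/(-1/2)): its argument vanishes at δ = -1/2, a logarithmic branch point, modulus 1/2.
The radius of convergence is the smallest modulus among the singular points: 1/9.
The branch term is analytic at 1/9 and contributes nothing to the residue; only the rational part matters.
At the order-1 pole 1/9 set g(δ) = (δ - (1/9))*(rational part) = 3*δ/37 + 18/37.
Simple pole: residue = g(a) at a = 1/9, which is 55/111.
List the singular points by increasing real part (a conjugate pair: the negative imaginary part first).


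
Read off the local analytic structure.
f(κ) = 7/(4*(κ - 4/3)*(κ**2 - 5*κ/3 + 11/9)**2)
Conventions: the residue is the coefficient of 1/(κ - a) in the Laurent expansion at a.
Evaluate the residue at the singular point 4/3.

At the order-1 pole 4/3 set g(κ) = (κ - (4/3))*f(κ) = 7/(4*(κ**2 - 5*κ/3 + 11/9)**2).
Simple pole: residue = g(a) at a = 4/3, which is 81/28.

The residue is 81/28.


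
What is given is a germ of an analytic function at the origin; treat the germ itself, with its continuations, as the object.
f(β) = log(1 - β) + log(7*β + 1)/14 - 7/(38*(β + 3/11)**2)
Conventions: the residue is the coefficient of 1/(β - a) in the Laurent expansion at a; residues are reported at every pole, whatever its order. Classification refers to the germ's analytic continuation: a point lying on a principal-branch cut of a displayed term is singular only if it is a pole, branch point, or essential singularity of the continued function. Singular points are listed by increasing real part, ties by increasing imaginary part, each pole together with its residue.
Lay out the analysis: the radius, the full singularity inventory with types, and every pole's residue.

Radius of convergence at 0: 1/7.
At -3/11: a pole of order 2; residue 0.
At -1/7: a logarithmic branch point.
At 1: a logarithmic branch point.

Denominator factor (β + 3/11)^2: pole of order 2 at -3/11, modulus 3/11.
Branch term (1/14)*log(1 - β/(-1/7)): its argument vanishes at β = -1/7, a logarithmic branch point, modulus 1/7.
Branch term (1)*log(1 - β/(1)): its argument vanishes at β = 1, a logarithmic branch point, modulus 1.
The radius of convergence is the smallest modulus among the singular points: 1/7.
The branch terms are analytic at -3/11 and contribute nothing to the residue; only the rational part matters.
At the order-2 pole -3/11 set g(β) = (β - (-3/11))^2*(rational part) = -7/38.
Order-2 pole: residue = g'(a); g'(-3/11) = 0, so the residue is 0.
List the singular points by increasing real part (a conjugate pair: the negative imaginary part first).


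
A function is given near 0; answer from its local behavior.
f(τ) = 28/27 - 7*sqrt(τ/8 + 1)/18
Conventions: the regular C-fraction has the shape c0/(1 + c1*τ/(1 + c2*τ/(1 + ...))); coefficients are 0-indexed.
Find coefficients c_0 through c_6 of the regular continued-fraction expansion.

The regular C-fraction coefficients are [35/54, 3/80, -1/160, -5/32, 7/32, 1/224, 13/224].

Taylor coefficients (expand at 0): a_0 = 35/54, a_1 = -7/288, a_2 = 7/9216, a_3 = -7/147456, a_4 = 35/9437184, a_5 = -49/150994944, a_6 = 49/1610612736.
c0 = a_0 = 35/54. Peel one level at a time: if S = 1 + c*τ/S' with S'(0) = 1, then c is the τ-coefficient of S and S' = c*τ/(S - 1).
S_1 = c0/f = 1 + (3/80)*τ + (3/12800)*τ^2 + ...; c1 = 3/80.
S_2 = c1*τ/(S_1 - 1) = 1 + (-1/160)*τ + (-1/1024)*τ^2 + ...; c2 = -1/160.
S_3 = c2*τ/(S_2 - 1) = 1 + (-5/32)*τ + (35/1024)*τ^2 + ...; c3 = -5/32.
S_4 = c3*τ/(S_3 - 1) = 1 + (7/32)*τ + (-1/1024)*τ^2 + ...; c4 = 7/32.
S_5 = c4*τ/(S_4 - 1) = 1 + (1/224)*τ + (-13/50176)*τ^2 + ...; c5 = 1/224.
S_6 = c5*τ/(S_5 - 1) = 1 + (13/224)*τ + ...; c6 = 13/224.


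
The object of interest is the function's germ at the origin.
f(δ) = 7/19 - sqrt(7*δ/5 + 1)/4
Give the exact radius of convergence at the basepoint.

The radius of convergence is 5/7.

Branch term (-1/4)*sqrt(1 - δ/(-5/7)): its argument vanishes at δ = -5/7, a square-root branch point, modulus 5/7.
The radius of convergence is the smallest modulus among the singular points: 5/7.


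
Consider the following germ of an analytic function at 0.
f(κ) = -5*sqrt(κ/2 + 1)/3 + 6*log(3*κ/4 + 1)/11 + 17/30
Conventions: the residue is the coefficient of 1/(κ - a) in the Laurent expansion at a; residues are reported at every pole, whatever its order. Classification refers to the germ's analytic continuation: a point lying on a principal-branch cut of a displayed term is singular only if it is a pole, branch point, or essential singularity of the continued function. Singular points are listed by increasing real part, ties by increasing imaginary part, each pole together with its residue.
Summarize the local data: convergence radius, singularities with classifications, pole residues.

Radius of convergence at 0: 4/3.
At -2: an algebraic (square-root) branch point.
At -4/3: a logarithmic branch point.

Branch term (6/11)*log(1 - κ/(-4/3)): its argument vanishes at κ = -4/3, a logarithmic branch point, modulus 4/3.
Branch term (-5/3)*sqrt(1 - κ/(-2)): its argument vanishes at κ = -2, a square-root branch point, modulus 2.
The radius of convergence is the smallest modulus among the singular points: 4/3.
List the singular points by increasing real part (a conjugate pair: the negative imaginary part first).


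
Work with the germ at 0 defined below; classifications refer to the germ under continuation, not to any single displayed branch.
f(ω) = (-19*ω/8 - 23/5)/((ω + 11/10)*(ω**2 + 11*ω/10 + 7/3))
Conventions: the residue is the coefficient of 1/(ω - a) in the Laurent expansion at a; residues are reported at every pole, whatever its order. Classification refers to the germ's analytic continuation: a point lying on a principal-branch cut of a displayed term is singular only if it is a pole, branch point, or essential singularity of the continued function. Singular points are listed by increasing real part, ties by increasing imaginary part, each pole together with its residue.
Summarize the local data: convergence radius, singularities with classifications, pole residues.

Radius of convergence at 0: 11/10.
At -11/10: a pole of order 1; residue -477/560.
At (-11/20) - ((1/60)*sqrt(7311))*i: a pole of order 1; residue (477/1120) - ((31847/2729440)*sqrt(7311))*i.
At (-11/20) + ((1/60)*sqrt(7311))*i: a pole of order 1; residue (477/1120) + ((31847/2729440)*sqrt(7311))*i.

Denominator factor (ω**2 + 11*ω/10 + 7/3): discriminant -2437/300, complex-conjugate roots (-11/20) + ((1/60)*sqrt(7311))*i and (-11/20) - ((1/60)*sqrt(7311))*i; poles of order 1, moduli (1/3)*sqrt(21) and (1/3)*sqrt(21).
Denominator factor (ω + 11/10): pole of order 1 at -11/10, modulus 11/10.
The radius of convergence is the smallest modulus among the singular points: 11/10.
At the order-1 pole -11/10 set g(ω) = (ω - (-11/10))*f(ω) = (-19*ω/8 - 23/5)/(ω**2 + 11*ω/10 + 7/3).
Simple pole: residue = g(a) at a = -11/10, which is -477/560.
The factor ω**2 + 11*ω/10 + 7/3 splits as (ω - a)(ω - a') with a = (-11/20) - ((1/60)*sqrt(7311))*i, a' = (-11/20) + ((1/60)*sqrt(7311))*i. At the order-1 pole a set g(ω) = (ω - a)*f(ω) = [(-19*ω/8 - 23/5)/(ω + 11/10)] / (ω - a').
Simple pole: residue = g(a) at a = (-11/20) - ((1/60)*sqrt(7311))*i, which is (477/1120) - ((31847/2729440)*sqrt(7311))*i.
The factor ω**2 + 11*ω/10 + 7/3 splits as (ω - a)(ω - a') with a = (-11/20) + ((1/60)*sqrt(7311))*i, a' = (-11/20) - ((1/60)*sqrt(7311))*i. At the order-1 pole a set g(ω) = (ω - a)*f(ω) = [(-19*ω/8 - 23/5)/(ω + 11/10)] / (ω - a').
Simple pole: residue = g(a) at a = (-11/20) + ((1/60)*sqrt(7311))*i, which is (477/1120) + ((31847/2729440)*sqrt(7311))*i.
List the singular points by increasing real part (a conjugate pair: the negative imaginary part first).


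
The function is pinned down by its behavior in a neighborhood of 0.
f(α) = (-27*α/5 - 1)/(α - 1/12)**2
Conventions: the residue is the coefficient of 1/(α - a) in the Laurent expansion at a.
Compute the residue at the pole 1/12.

The residue is -27/5.

At the order-2 pole 1/12 set g(α) = (α - (1/12))^2*f(α) = -27*α/5 - 1.
Order-2 pole: residue = g'(a); g'(1/12) = -27/5, so the residue is -27/5.


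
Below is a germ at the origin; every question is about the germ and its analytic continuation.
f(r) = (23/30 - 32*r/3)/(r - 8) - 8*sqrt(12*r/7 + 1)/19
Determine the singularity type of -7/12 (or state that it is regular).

The point is an algebraic (square-root) branch point.

The term (-8/19)*sqrt(1 - r/(-7/12)) has argument 1 - -7/12/(-7/12) = 0 at -7/12: a square-root (algebraic, two-sheeted) branch point; the remaining terms are analytic or single-valued there.


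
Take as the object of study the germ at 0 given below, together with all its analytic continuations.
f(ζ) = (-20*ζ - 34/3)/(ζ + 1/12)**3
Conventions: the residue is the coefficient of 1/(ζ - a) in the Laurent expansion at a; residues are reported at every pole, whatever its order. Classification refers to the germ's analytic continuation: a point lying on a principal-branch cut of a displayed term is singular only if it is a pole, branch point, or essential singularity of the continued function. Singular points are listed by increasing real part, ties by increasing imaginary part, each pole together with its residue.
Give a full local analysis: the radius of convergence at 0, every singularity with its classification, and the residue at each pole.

Radius of convergence at 0: 1/12.
At -1/12: a pole of order 3; residue 0.

Denominator factor (ζ + 1/12)^3: pole of order 3 at -1/12, modulus 1/12.
The radius of convergence is the smallest modulus among the singular points: 1/12.
At the order-3 pole -1/12 set g(ζ) = (ζ - (-1/12))^3*f(ζ) = -20*ζ - 34/3.
Order-3 pole: residue = g''(a)/2; g''(-1/12) = 0, so the residue is 0.


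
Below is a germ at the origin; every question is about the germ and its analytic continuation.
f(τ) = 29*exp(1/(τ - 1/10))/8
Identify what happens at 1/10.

The point is an essential singularity.

The exponent 1/(τ - (1/10)) has a pole at 1/10, so exp(1/(τ - (1/10))) takes every nonzero value near it: an essential singularity (not a pole of any order).


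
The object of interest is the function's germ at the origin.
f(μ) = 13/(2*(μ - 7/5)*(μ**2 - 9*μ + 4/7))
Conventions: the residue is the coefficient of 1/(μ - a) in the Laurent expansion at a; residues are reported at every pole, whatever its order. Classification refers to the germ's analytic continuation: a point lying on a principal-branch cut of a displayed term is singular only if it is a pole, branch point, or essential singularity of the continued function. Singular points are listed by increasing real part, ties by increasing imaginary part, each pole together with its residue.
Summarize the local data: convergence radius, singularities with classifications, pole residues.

Radius of convergence at 0: 9/2 - (1/14)*sqrt(3857).
At 9/2 - (1/14)*sqrt(3857): a pole of order 1; residue 2275/7048 + (14105/3883448)*sqrt(3857).
At 7/5: a pole of order 1; residue -2275/3524.
At 9/2 + (1/14)*sqrt(3857): a pole of order 1; residue 2275/7048 - (14105/3883448)*sqrt(3857).

Denominator factor (μ**2 - 9*μ + 4/7): discriminant 551/7, real irrational roots 9/2 + (1/14)*sqrt(3857) and 9/2 - (1/14)*sqrt(3857); poles of order 1, moduli 9/2 + (1/14)*sqrt(3857) and 9/2 - (1/14)*sqrt(3857).
Denominator factor (μ - 7/5): pole of order 1 at 7/5, modulus 7/5.
The radius of convergence is the smallest modulus among the singular points: 9/2 - (1/14)*sqrt(3857).
The factor μ**2 - 9*μ + 4/7 splits as (μ - a)(μ - a') with a = 9/2 - (1/14)*sqrt(3857), a' = 9/2 + (1/14)*sqrt(3857). At the order-1 pole a set g(μ) = (μ - a)*f(μ) = [13/(2*(μ - 7/5))] / (μ - a').
Simple pole: residue = g(a) at a = 9/2 - (1/14)*sqrt(3857), which is 2275/7048 + (14105/3883448)*sqrt(3857).
At the order-1 pole 7/5 set g(μ) = (μ - (7/5))*f(μ) = 13/(2*(μ**2 - 9*μ + 4/7)).
Simple pole: residue = g(a) at a = 7/5, which is -2275/3524.
The factor μ**2 - 9*μ + 4/7 splits as (μ - a)(μ - a') with a = 9/2 + (1/14)*sqrt(3857), a' = 9/2 - (1/14)*sqrt(3857). At the order-1 pole a set g(μ) = (μ - a)*f(μ) = [13/(2*(μ - 7/5))] / (μ - a').
Simple pole: residue = g(a) at a = 9/2 + (1/14)*sqrt(3857), which is 2275/7048 - (14105/3883448)*sqrt(3857).
List the singular points by increasing real part (a conjugate pair: the negative imaginary part first).


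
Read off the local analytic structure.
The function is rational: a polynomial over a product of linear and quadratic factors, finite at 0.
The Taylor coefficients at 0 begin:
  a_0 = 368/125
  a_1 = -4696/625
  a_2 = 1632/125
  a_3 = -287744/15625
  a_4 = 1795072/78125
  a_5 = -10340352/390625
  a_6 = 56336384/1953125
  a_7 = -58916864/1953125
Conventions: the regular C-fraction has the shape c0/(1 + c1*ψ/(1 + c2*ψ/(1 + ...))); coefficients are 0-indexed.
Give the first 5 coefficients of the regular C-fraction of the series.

The regular C-fraction coefficients are [368/125, 587/230, -109969/135010, 225252064/322759015, -10870829100/33655902481].

Taylor coefficients (read off): a_0 = 368/125, a_1 = -4696/625, a_2 = 1632/125, a_3 = -287744/15625, a_4 = 1795072/78125.
c0 = a_0 = 368/125. Peel one level at a time: if S = 1 + c*ψ/S' with S'(0) = 1, then c is the ψ-coefficient of S and S' = c*ψ/(S - 1).
S_1 = c0/f = 1 + (587/230)*ψ + (109969/52900)*ψ^2 + ...; c1 = 587/230.
S_2 = c1*ψ/(S_1 - 1) = 1 + (-109969/135010)*ψ + (4896784/8614225)*ψ^2 + ...; c2 = -109969/135010.
S_3 = c2*ψ/(S_2 - 1) = 1 + (225252064/322759015)*ψ + (2726040960/12093180961)*ψ^2 + ...; c3 = 225252064/322759015.
S_4 = c3*ψ/(S_3 - 1) = 1 + (-10870829100/33655902481)*ψ + ...; c4 = -10870829100/33655902481.


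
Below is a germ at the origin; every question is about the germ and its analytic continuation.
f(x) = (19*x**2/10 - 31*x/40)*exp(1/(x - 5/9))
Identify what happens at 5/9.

The exponent 1/(x - (5/9)) has a pole at 5/9, so exp(1/(x - (5/9))) takes every nonzero value near it: an essential singularity (not a pole of any order).

The point is an essential singularity.


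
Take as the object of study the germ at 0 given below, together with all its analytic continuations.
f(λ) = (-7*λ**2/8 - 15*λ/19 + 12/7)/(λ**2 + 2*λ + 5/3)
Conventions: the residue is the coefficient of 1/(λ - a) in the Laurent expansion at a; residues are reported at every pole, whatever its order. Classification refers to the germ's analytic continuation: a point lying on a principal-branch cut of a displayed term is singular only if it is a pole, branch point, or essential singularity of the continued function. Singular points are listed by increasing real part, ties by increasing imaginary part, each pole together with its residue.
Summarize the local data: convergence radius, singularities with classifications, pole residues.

Denominator factor (λ**2 + 2*λ + 5/3): discriminant -8/3, complex-conjugate roots (-1) + ((1/3)*sqrt(6))*i and (-1) - ((1/3)*sqrt(6))*i; poles of order 1, moduli (1/3)*sqrt(15) and (1/3)*sqrt(15).
The radius of convergence is the smallest modulus among the singular points: (1/3)*sqrt(15).
The factor λ**2 + 2*λ + 5/3 splits as (λ - a)(λ - a') with a = (-1) - ((1/3)*sqrt(6))*i, a' = (-1) + ((1/3)*sqrt(6))*i. At the order-1 pole a set g(λ) = (λ - a)*f(λ) = [-7*λ**2/8 - 15*λ/19 + 12/7] / (λ - a').
Simple pole: residue = g(a) at a = (-1) - ((1/3)*sqrt(6))*i, which is (73/152) + ((7061/12768)*sqrt(6))*i.
The factor λ**2 + 2*λ + 5/3 splits as (λ - a)(λ - a') with a = (-1) + ((1/3)*sqrt(6))*i, a' = (-1) - ((1/3)*sqrt(6))*i. At the order-1 pole a set g(λ) = (λ - a)*f(λ) = [-7*λ**2/8 - 15*λ/19 + 12/7] / (λ - a').
Simple pole: residue = g(a) at a = (-1) + ((1/3)*sqrt(6))*i, which is (73/152) - ((7061/12768)*sqrt(6))*i.
List the singular points by increasing real part (a conjugate pair: the negative imaginary part first).

Radius of convergence at 0: (1/3)*sqrt(15).
At (-1) - ((1/3)*sqrt(6))*i: a pole of order 1; residue (73/152) + ((7061/12768)*sqrt(6))*i.
At (-1) + ((1/3)*sqrt(6))*i: a pole of order 1; residue (73/152) - ((7061/12768)*sqrt(6))*i.


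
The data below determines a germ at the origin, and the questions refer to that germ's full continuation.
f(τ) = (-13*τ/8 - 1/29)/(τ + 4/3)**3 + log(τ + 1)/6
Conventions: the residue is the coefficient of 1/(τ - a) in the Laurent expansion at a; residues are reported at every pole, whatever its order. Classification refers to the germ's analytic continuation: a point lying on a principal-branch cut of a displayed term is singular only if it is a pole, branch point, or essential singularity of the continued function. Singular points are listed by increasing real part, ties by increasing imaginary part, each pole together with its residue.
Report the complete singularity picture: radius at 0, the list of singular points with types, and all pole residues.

Radius of convergence at 0: 1.
At -4/3: a pole of order 3; residue 0.
At -1: a logarithmic branch point.

Denominator factor (τ + 4/3)^3: pole of order 3 at -4/3, modulus 4/3.
Branch term (1/6)*log(1 - τ/(-1)): its argument vanishes at τ = -1, a logarithmic branch point, modulus 1.
The radius of convergence is the smallest modulus among the singular points: 1.
The branch term is analytic at -4/3 and contributes nothing to the residue; only the rational part matters.
At the order-3 pole -4/3 set g(τ) = (τ - (-4/3))^3*(rational part) = -13*τ/8 - 1/29.
Order-3 pole: residue = g''(a)/2; g''(-4/3) = 0, so the residue is 0.
List the singular points by increasing real part (a conjugate pair: the negative imaginary part first).


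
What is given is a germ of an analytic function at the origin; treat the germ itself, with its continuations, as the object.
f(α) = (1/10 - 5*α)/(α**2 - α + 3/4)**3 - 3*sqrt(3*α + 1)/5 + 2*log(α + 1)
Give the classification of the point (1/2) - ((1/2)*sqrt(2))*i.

The denominator factor α**2 - α + 3/4 vanishes at (1/2) - ((1/2)*sqrt(2))*i and appears to the power 3; the numerator there equals (-12/5) + ((5/2)*sqrt(2))*i, nonzero, and no other factor vanishes.
The branch terms are analytic at this point.
Hence a pole whose order is the multiplicity, 3.

The point is a pole of order 3.


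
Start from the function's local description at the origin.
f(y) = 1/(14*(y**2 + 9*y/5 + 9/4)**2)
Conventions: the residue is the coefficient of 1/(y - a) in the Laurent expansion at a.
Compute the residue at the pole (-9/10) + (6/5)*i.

The factor y**2 + 9*y/5 + 9/4 splits as (y - a)(y - a') with a = (-9/10) + (6/5)*i, a' = (-9/10) - (6/5)*i. At the order-2 pole a set g(y) = (y - a)^2*f(y) = [1/14] / (y - a')^2.
Order-2 pole: residue = g'(a); g'((-9/10) + (6/5)*i) = -(125/12096)*i, so the residue is -(125/12096)*i.

The residue is -(125/12096)*i.


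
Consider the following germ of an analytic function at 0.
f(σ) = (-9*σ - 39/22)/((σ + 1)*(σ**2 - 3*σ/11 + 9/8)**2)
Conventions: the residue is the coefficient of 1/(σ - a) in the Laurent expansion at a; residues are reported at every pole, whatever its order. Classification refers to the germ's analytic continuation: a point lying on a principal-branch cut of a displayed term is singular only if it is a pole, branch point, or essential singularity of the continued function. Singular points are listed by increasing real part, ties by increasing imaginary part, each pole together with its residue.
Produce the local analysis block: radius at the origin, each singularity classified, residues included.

Radius of convergence at 0: 1.
At -1: a pole of order 1; residue 55968/44521.
At (3/22) - ((3/44)*sqrt(238))*i: a pole of order 2; residue (-27984/44521) - ((190703612/5674156929)*sqrt(238))*i.
At (3/22) + ((3/44)*sqrt(238))*i: a pole of order 2; residue (-27984/44521) + ((190703612/5674156929)*sqrt(238))*i.


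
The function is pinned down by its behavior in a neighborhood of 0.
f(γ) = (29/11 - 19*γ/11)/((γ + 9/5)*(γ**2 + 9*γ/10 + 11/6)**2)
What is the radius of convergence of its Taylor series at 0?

Denominator factor (γ + 9/5): pole of order 1 at -9/5, modulus 9/5.
Denominator factor (γ**2 + 9*γ/10 + 11/6)^2: discriminant -1957/300, complex-conjugate roots (-9/20) + ((1/60)*sqrt(5871))*i and (-9/20) - ((1/60)*sqrt(5871))*i; poles of order 2, moduli (1/6)*sqrt(66) and (1/6)*sqrt(66).
The radius of convergence is the smallest modulus among the singular points: (1/6)*sqrt(66).

The radius of convergence is (1/6)*sqrt(66).


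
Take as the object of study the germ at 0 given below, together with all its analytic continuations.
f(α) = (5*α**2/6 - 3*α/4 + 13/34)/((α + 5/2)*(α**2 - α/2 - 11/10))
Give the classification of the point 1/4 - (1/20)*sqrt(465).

The denominator factor α**2 - α/2 - 11/10 vanishes at 1/4 - (1/20)*sqrt(465) and appears to the power 1; the numerator there equals 62/51 + (1/60)*sqrt(465), nonzero, and no other factor vanishes.
Hence a pole whose order is the multiplicity, 1.

The point is a pole of order 1.


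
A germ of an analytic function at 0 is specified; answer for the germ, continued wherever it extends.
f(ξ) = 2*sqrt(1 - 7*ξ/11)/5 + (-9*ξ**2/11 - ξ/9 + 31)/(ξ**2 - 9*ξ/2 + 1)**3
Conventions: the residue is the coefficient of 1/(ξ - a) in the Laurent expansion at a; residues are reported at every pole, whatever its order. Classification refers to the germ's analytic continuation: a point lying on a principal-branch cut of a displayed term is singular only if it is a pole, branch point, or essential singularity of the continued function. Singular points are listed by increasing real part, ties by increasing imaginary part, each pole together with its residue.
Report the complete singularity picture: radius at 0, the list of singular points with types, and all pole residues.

Radius of convergence at 0: 9/4 - (1/4)*sqrt(65).
At 9/4 - (1/4)*sqrt(65): a pole of order 3; residue -(58536/3020875)*sqrt(65).
At 11/7: an algebraic (square-root) branch point.
At 9/4 + (1/4)*sqrt(65): a pole of order 3; residue (58536/3020875)*sqrt(65).


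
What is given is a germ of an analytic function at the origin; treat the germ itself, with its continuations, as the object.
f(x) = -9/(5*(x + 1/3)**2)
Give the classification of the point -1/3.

The denominator factor x + 1/3 vanishes at -1/3 and appears to the power 2; the numerator there equals -9/5, nonzero, and no other factor vanishes.
Hence a pole whose order is the multiplicity, 2.

The point is a pole of order 2.


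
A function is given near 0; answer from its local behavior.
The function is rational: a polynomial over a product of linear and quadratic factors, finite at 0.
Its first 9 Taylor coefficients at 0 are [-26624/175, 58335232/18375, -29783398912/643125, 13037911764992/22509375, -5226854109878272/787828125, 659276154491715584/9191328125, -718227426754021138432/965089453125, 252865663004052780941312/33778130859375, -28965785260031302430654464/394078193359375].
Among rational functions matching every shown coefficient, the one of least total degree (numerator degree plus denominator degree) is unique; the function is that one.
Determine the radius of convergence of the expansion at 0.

No rational of total degree below 7 reproduces all 9 coefficients; solving the [2/5] Pade equations on them gives f(θ) = (-37*θ**2/20 + 28*θ/15 + 13/25)/((θ + 1/8)**3*(θ**2 - 4*θ/5 - 7/4)), whose expansion matches every shown term.
Denominator factor (θ**2 - 4*θ/5 - 7/4): discriminant 191/25, real irrational roots 2/5 + (1/10)*sqrt(191) and 2/5 - (1/10)*sqrt(191); poles of order 1, moduli 2/5 + (1/10)*sqrt(191) and -2/5 + (1/10)*sqrt(191).
Denominator factor (θ + 1/8)^3: pole of order 3 at -1/8, modulus 1/8.
The radius of convergence is the smallest modulus among the singular points: 1/8.

The radius of convergence is 1/8.


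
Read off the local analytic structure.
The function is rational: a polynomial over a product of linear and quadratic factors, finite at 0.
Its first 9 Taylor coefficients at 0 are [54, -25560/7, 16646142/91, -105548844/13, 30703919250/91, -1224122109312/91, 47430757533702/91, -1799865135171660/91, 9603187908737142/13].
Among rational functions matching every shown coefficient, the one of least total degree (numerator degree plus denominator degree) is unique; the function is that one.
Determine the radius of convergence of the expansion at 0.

No rational of total degree below 7 reproduces all 9 coefficients; solving the [2/5] Pade equations on them gives f(v) = (v**2/39 - 13*v/14 + 3/2)/((v + 1)*(v**2 - 11*v/2 - 1/6)**2), whose expansion matches every shown term.
Denominator factor (v + 1): pole of order 1 at -1, modulus 1.
Denominator factor (v**2 - 11*v/2 - 1/6)^2: discriminant 371/12, real irrational roots 11/4 + (1/12)*sqrt(1113) and 11/4 - (1/12)*sqrt(1113); poles of order 2, moduli 11/4 + (1/12)*sqrt(1113) and -11/4 + (1/12)*sqrt(1113).
The radius of convergence is the smallest modulus among the singular points: -11/4 + (1/12)*sqrt(1113).

The radius of convergence is -11/4 + (1/12)*sqrt(1113).


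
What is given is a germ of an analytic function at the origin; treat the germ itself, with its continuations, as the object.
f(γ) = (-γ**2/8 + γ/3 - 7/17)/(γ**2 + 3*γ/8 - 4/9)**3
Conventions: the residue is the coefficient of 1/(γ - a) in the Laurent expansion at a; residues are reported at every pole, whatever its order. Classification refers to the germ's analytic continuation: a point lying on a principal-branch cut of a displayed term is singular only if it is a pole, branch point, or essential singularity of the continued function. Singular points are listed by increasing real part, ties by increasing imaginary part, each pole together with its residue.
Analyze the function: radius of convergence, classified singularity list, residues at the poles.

Radius of convergence at 0: -3/16 + (1/48)*sqrt(1105).
At -3/16 - (1/48)*sqrt(1105): a pole of order 3; residue (74506176/4587390925)*sqrt(1105).
At -3/16 + (1/48)*sqrt(1105): a pole of order 3; residue -(74506176/4587390925)*sqrt(1105).


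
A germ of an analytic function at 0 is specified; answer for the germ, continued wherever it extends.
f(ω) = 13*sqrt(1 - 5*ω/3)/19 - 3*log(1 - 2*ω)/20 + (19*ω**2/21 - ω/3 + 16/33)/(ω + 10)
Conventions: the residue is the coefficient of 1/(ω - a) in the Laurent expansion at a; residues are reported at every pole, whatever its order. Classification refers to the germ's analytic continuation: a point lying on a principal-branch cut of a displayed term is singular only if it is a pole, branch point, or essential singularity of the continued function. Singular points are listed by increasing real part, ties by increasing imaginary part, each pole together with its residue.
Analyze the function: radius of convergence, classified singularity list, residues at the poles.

Denominator factor (ω + 10): pole of order 1 at -10, modulus 10.
Branch term (-3/20)*log(1 - ω/(1/2)): its argument vanishes at ω = 1/2, a logarithmic branch point, modulus 1/2.
Branch term (13/19)*sqrt(1 - ω/(3/5)): its argument vanishes at ω = 3/5, a square-root branch point, modulus 3/5.
The radius of convergence is the smallest modulus among the singular points: 1/2.
The branch terms are analytic at -10 and contribute nothing to the residue; only the rational part matters.
At the order-1 pole -10 set g(ω) = (ω - (-10))*(rational part) = 19*ω**2/21 - ω/3 + 16/33.
Simple pole: residue = g(a) at a = -10, which is 21782/231.
List the singular points by increasing real part (a conjugate pair: the negative imaginary part first).

Radius of convergence at 0: 1/2.
At -10: a pole of order 1; residue 21782/231.
At 1/2: a logarithmic branch point.
At 3/5: an algebraic (square-root) branch point.


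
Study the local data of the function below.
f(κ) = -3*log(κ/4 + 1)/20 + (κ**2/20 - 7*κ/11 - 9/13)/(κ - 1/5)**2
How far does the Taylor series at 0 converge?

The radius of convergence is 1/5.

Denominator factor (κ - 1/5)^2: pole of order 2 at 1/5, modulus 1/5.
Branch term (-3/20)*log(1 - κ/(-4)): its argument vanishes at κ = -4, a logarithmic branch point, modulus 4.
The radius of convergence is the smallest modulus among the singular points: 1/5.


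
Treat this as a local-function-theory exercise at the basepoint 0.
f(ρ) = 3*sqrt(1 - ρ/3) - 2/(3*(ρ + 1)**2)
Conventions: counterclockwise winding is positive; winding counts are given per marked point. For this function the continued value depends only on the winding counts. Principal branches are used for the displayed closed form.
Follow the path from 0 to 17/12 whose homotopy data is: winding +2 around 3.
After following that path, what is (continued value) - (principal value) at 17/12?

Continued minus principal equals 0.

The rational part is single-valued and drops out of the difference; each branch term changes only by its own monodromy.
(3)*sqrt(1 - ρ/(3)): winding +2 is even, the square root returns to the same sheet, contribution 0.
Summing the contributions at ρ = 17/12 gives 0.


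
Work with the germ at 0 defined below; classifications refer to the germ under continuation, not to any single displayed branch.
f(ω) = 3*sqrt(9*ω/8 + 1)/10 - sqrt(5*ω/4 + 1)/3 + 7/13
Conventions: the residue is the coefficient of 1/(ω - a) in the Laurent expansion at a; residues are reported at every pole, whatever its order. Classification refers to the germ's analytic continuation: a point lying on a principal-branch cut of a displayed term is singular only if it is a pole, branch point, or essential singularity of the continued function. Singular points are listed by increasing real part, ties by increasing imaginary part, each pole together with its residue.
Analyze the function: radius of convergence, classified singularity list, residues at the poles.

Branch term (-1/3)*sqrt(1 - ω/(-4/5)): its argument vanishes at ω = -4/5, a square-root branch point, modulus 4/5.
Branch term (3/10)*sqrt(1 - ω/(-8/9)): its argument vanishes at ω = -8/9, a square-root branch point, modulus 8/9.
The radius of convergence is the smallest modulus among the singular points: 4/5.
List the singular points by increasing real part (a conjugate pair: the negative imaginary part first).

Radius of convergence at 0: 4/5.
At -8/9: an algebraic (square-root) branch point.
At -4/5: an algebraic (square-root) branch point.


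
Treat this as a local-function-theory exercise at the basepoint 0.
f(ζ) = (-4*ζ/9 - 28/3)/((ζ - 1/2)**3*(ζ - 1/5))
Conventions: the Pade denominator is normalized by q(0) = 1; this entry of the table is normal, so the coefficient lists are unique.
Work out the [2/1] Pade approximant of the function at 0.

Taylor coefficients needed (expand at 0): a_0 = -1120/3, a_1 = -37120/9, a_2 = -267200/9, a_3 = -1608640/9.
Write the denominator as Q(ζ) = 1 + q1*ζ. Requiring Q*f - P = O(ζ^4) with deg P <= 2 kills the coefficients of ζ^3..ζ^3 in Q*f:
  ζ^3: a_3 + q1*a_2 = 0, i.e. -1608640/9 + (-267200/9)*q1 = 0.
Solving this linear system: q1 = -5027/835.
The numerator is Q*f truncated at degree 2: P0 = a_0 = -1120/3; P1 = a_1 + q1*a_0 = -2820896/1503; P2 = a_2 + q1*a_1 = -811328/167.

The Pade approximant has numerator coefficients [-1120/3, -2820896/1503, -811328/167]; denominator coefficients [1, -5027/835].


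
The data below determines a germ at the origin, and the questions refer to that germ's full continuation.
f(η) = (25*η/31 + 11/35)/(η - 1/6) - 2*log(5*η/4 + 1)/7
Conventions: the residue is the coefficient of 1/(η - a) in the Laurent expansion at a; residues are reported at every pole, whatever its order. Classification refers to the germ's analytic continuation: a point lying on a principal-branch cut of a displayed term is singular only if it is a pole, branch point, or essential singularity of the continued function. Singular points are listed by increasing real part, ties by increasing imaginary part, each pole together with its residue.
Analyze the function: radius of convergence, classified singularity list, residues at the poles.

Radius of convergence at 0: 1/6.
At -4/5: a logarithmic branch point.
At 1/6: a pole of order 1; residue 2921/6510.

Denominator factor (η - 1/6): pole of order 1 at 1/6, modulus 1/6.
Branch term (-2/7)*log(1 - η/(-4/5)): its argument vanishes at η = -4/5, a logarithmic branch point, modulus 4/5.
The radius of convergence is the smallest modulus among the singular points: 1/6.
The branch term is analytic at 1/6 and contributes nothing to the residue; only the rational part matters.
At the order-1 pole 1/6 set g(η) = (η - (1/6))*(rational part) = 25*η/31 + 11/35.
Simple pole: residue = g(a) at a = 1/6, which is 2921/6510.
List the singular points by increasing real part (a conjugate pair: the negative imaginary part first).


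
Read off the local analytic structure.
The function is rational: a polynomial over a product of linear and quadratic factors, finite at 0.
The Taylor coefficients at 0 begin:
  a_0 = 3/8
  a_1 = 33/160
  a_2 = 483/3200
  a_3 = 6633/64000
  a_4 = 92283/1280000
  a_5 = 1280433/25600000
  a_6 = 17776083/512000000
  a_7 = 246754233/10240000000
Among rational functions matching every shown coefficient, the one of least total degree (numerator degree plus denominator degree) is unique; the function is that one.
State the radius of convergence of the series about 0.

No rational of total degree below 2 reproduces all 8 coefficients; solving the [0/2] Pade equations on them gives f(x) = -15/(4*(x**2 + 11*x/2 - 10)), whose expansion matches every shown term.
Denominator factor (x**2 + 11*x/2 - 10): discriminant 281/4, real irrational roots -11/4 + (1/4)*sqrt(281) and -11/4 - (1/4)*sqrt(281); poles of order 1, moduli -11/4 + (1/4)*sqrt(281) and 11/4 + (1/4)*sqrt(281).
The radius of convergence is the smallest modulus among the singular points: -11/4 + (1/4)*sqrt(281).

The radius of convergence is -11/4 + (1/4)*sqrt(281).


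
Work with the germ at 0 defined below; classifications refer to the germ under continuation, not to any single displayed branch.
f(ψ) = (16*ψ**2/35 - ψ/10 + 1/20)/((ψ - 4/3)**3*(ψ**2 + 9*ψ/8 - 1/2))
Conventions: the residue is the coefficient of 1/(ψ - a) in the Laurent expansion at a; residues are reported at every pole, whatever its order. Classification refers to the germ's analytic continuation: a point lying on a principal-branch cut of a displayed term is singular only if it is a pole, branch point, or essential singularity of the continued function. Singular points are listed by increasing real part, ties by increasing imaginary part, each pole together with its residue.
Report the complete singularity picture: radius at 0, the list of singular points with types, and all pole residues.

Radius of convergence at 0: -9/16 + (1/16)*sqrt(209).
At -9/16 - (1/16)*sqrt(209): a pole of order 1; residue -1312551/280000000 + (139375647/58520000000)*sqrt(209).
At -9/16 + (1/16)*sqrt(209): a pole of order 1; residue -1312551/280000000 - (139375647/58520000000)*sqrt(209).
At 4/3: a pole of order 3; residue 1312551/140000000.

Denominator factor (ψ - 4/3)^3: pole of order 3 at 4/3, modulus 4/3.
Denominator factor (ψ**2 + 9*ψ/8 - 1/2): discriminant 209/64, real irrational roots -9/16 + (1/16)*sqrt(209) and -9/16 - (1/16)*sqrt(209); poles of order 1, moduli -9/16 + (1/16)*sqrt(209) and 9/16 + (1/16)*sqrt(209).
The radius of convergence is the smallest modulus among the singular points: -9/16 + (1/16)*sqrt(209).
The factor ψ**2 + 9*ψ/8 - 1/2 splits as (ψ - a)(ψ - a') with a = -9/16 - (1/16)*sqrt(209), a' = -9/16 + (1/16)*sqrt(209). At the order-1 pole a set g(ψ) = (ψ - a)*f(ψ) = [(16*ψ**2/35 - ψ/10 + 1/20)/(ψ - 4/3)**3] / (ψ - a').
Simple pole: residue = g(a) at a = -9/16 - (1/16)*sqrt(209), which is -1312551/280000000 + (139375647/58520000000)*sqrt(209).
The factor ψ**2 + 9*ψ/8 - 1/2 splits as (ψ - a)(ψ - a') with a = -9/16 + (1/16)*sqrt(209), a' = -9/16 - (1/16)*sqrt(209). At the order-1 pole a set g(ψ) = (ψ - a)*f(ψ) = [(16*ψ**2/35 - ψ/10 + 1/20)/(ψ - 4/3)**3] / (ψ - a').
Simple pole: residue = g(a) at a = -9/16 + (1/16)*sqrt(209), which is -1312551/280000000 - (139375647/58520000000)*sqrt(209).
At the order-3 pole 4/3 set g(ψ) = (ψ - (4/3))^3*f(ψ) = (16*ψ**2/35 - ψ/10 + 1/20)/(ψ**2 + 9*ψ/8 - 1/2).
Order-3 pole: residue = g''(a)/2; g''(4/3) = 1312551/70000000, so the residue is 1312551/140000000.
List the singular points by increasing real part (a conjugate pair: the negative imaginary part first).


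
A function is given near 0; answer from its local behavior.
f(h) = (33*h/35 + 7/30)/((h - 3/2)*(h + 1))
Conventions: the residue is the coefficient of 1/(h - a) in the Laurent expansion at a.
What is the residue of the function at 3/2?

The residue is 346/525.

At the order-1 pole 3/2 set g(h) = (h - (3/2))*f(h) = (33*h/35 + 7/30)/(h + 1).
Simple pole: residue = g(a) at a = 3/2, which is 346/525.


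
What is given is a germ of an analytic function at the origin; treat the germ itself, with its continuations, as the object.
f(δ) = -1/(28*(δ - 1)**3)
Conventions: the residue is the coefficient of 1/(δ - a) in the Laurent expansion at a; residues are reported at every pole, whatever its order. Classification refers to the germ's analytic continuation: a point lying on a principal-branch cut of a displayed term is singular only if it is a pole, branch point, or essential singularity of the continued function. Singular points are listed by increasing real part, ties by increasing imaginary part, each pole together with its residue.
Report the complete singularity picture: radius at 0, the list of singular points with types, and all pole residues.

Denominator factor (δ - 1)^3: pole of order 3 at 1, modulus 1.
The radius of convergence is the smallest modulus among the singular points: 1.
At the order-3 pole 1 set g(δ) = (δ - (1))^3*f(δ) = -1/28.
Order-3 pole: residue = g''(a)/2; g''(1) = 0, so the residue is 0.

Radius of convergence at 0: 1.
At 1: a pole of order 3; residue 0.
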